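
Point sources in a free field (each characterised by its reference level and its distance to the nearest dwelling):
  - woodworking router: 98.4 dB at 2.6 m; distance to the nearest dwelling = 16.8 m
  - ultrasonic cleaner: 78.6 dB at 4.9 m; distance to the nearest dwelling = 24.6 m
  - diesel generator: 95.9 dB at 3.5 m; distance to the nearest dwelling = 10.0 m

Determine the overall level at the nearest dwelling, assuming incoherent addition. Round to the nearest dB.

88 dB

First find each source's level at the receiver (point-source: −20·log₁₀(r/r_ref)), then combine on an intensity basis.
woodworking router: 98.4 − 20·log₁₀(16.8/2.6) = 98.4 − 16.21 = 82.19 dB.
ultrasonic cleaner: 78.6 − 20·log₁₀(24.6/4.9) = 78.6 − 14.01 = 64.59 dB.
diesel generator: 95.9 − 20·log₁₀(10.0/3.5) = 95.9 − 9.12 = 86.78 dB.
Σ 10^(L/10) = 6.452e+08 → L_total = 10·log₁₀(6.452e+08) = 88.10 dB.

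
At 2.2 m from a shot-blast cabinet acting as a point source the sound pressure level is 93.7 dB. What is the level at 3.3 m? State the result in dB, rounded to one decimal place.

Spherical spreading from a point source gives a 20·log₁₀(r₂/r₁) drop.
L₂ = 93.7 − 20·log₁₀(3.3/2.2) = 93.7 − 3.522 = 90.18 dB.

90.2 dB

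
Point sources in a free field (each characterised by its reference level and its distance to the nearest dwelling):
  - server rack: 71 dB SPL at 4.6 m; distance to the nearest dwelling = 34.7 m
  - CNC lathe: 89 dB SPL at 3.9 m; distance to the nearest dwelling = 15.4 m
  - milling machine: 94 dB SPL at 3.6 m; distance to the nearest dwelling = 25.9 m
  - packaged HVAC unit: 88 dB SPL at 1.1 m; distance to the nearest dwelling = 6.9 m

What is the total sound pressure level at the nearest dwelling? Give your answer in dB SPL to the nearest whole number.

81 dB SPL

First find each source's level at the receiver (point-source: −20·log₁₀(r/r_ref)), then combine on an intensity basis.
server rack: 71 − 20·log₁₀(34.7/4.6) = 71 − 17.55 = 53.45 dB SPL.
CNC lathe: 89 − 20·log₁₀(15.4/3.9) = 89 − 11.93 = 77.07 dB SPL.
milling machine: 94 − 20·log₁₀(25.9/3.6) = 94 − 17.14 = 76.86 dB SPL.
packaged HVAC unit: 88 − 20·log₁₀(6.9/1.1) = 88 − 15.95 = 72.05 dB SPL.
Σ 10^(L/10) = 1.157e+08 → L_total = 10·log₁₀(1.157e+08) = 80.63 dB SPL.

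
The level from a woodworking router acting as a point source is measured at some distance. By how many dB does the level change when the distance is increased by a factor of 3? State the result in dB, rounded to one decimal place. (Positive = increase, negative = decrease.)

Point-source spreading: ΔL = −20·log₁₀(r₂/r₁).
ΔL = −20·log₁₀(3) = -9.54 dB.

-9.5 dB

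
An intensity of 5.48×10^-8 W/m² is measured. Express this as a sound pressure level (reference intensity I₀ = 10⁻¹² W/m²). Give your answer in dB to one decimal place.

47.4 dB

L = 10·log₁₀(I/I₀) = 10·log₁₀(5.48×10^-8/10⁻¹²) = 10·log₁₀(5.48×10^4).
L = 10·(0.7388 + 4) = 47.39 dB.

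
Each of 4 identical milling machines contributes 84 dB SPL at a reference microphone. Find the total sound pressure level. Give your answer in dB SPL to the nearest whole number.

L_total = L₁ + 10·log₁₀ N for N identical incoherent sources.
L_total = 84 + 10·log₁₀(4) = 84 + 6.021 = 90.02 dB SPL.

90 dB SPL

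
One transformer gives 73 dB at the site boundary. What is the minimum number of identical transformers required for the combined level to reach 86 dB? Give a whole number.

N identical sources give L₁ + 10·log₁₀ N, so require 10·log₁₀ N ≥ 86 − 73 = 13.0 dB.
N ≥ 10^(13.0/10) = 19.953, so N = 20.

20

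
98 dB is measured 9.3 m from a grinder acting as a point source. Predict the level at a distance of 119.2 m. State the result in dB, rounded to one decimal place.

Spherical spreading from a point source gives a 20·log₁₀(r₂/r₁) drop.
L₂ = 98 − 20·log₁₀(119.2/9.3) = 98 − 22.156 = 75.84 dB.

75.8 dB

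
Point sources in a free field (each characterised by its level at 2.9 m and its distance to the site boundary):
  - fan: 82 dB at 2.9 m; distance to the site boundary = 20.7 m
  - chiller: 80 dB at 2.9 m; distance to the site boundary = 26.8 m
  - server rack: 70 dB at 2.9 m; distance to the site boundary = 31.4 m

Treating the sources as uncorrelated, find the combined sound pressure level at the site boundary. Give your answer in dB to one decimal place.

66.4 dB

Propagate each source to the receiver with L = L_ref − 20·log₁₀(r/r_ref), then add intensities.
fan: 82 − 20·log₁₀(20.7/2.9) = 82 − 17.07 = 64.93 dB.
chiller: 80 − 20·log₁₀(26.8/2.9) = 80 − 19.31 = 60.69 dB.
server rack: 70 − 20·log₁₀(31.4/2.9) = 70 − 20.69 = 49.31 dB.
Σ 10^(L/10) = 4.367e+06 → L_total = 10·log₁₀(4.367e+06) = 66.40 dB.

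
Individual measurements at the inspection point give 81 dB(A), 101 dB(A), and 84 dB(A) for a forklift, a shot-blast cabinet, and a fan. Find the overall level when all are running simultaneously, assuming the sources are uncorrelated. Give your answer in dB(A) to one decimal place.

101.1 dB(A)

Incoherent sources combine by intensity addition: L_total = 10·log₁₀(Σ 10^(L_i/10)).
Σ 10^(L/10) = 10^(81/10) + 10^(101/10) + 10^(84/10) = 1.297e+10.
L_total = 10·log₁₀(1.297e+10) = 101.13 dB(A).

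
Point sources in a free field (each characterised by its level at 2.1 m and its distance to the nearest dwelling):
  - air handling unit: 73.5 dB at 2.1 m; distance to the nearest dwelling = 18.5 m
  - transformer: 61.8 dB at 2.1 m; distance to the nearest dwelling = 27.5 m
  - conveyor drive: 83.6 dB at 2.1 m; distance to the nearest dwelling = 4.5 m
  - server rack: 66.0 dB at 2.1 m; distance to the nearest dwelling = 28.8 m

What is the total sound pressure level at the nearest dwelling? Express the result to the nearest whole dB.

77 dB

First find each source's level at the receiver (point-source: −20·log₁₀(r/r_ref)), then combine on an intensity basis.
air handling unit: 73.5 − 20·log₁₀(18.5/2.1) = 73.5 − 18.90 = 54.60 dB.
transformer: 61.8 − 20·log₁₀(27.5/2.1) = 61.8 − 22.34 = 39.46 dB.
conveyor drive: 83.6 − 20·log₁₀(4.5/2.1) = 83.6 − 6.62 = 76.98 dB.
server rack: 66.0 − 20·log₁₀(28.8/2.1) = 66.0 − 22.74 = 43.26 dB.
Σ 10^(L/10) = 5.021e+07 → L_total = 10·log₁₀(5.021e+07) = 77.01 dB.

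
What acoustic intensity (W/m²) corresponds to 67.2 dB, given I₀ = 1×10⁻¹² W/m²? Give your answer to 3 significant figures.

5.25e-06 W/m²

I/I₀ = 10^(67.2/10) = 5.248e+06, so I = 5.248e+06 × 10⁻¹² W/m².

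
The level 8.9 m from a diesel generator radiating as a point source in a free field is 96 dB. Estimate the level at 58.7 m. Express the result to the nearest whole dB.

80 dB

For a point source, L₂ = L₁ − 20·log₁₀(r₂/r₁).
L₂ = 96 − 20·log₁₀(58.7/8.9) = 96 − 16.385 = 79.62 dB.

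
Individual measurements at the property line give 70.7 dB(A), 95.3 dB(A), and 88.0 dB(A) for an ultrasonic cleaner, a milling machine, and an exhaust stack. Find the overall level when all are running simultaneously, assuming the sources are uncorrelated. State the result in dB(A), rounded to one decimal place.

Incoherent sources combine by intensity addition: L_total = 10·log₁₀(Σ 10^(L_i/10)).
Σ 10^(L/10) = 10^(70.7/10) + 10^(95.3/10) + 10^(88.0/10) = 4.031e+09.
L_total = 10·log₁₀(4.031e+09) = 96.05 dB(A).

96.1 dB(A)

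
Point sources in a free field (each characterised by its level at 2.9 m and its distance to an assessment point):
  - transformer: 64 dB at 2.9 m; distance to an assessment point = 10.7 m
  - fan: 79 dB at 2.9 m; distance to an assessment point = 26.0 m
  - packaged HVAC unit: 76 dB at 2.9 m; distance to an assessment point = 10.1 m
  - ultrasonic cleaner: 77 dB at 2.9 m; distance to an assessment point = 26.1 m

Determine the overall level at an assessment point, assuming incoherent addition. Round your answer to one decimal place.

67.1 dB

Apply inverse-square spreading to bring every level to the receiver, then sum 10^(L/10).
transformer: 64 − 20·log₁₀(10.7/2.9) = 64 − 11.34 = 52.66 dB.
fan: 79 − 20·log₁₀(26.0/2.9) = 79 − 19.05 = 59.95 dB.
packaged HVAC unit: 76 − 20·log₁₀(10.1/2.9) = 76 − 10.84 = 65.16 dB.
ultrasonic cleaner: 77 − 20·log₁₀(26.1/2.9) = 77 − 19.08 = 57.92 dB.
Σ 10^(L/10) = 5.074e+06 → L_total = 10·log₁₀(5.074e+06) = 67.05 dB.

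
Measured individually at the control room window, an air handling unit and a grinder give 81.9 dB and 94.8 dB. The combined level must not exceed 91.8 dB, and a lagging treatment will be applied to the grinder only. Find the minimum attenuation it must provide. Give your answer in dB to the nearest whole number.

Fixed contribution from the other source: Σ 10^(L/10) = 10^(81.9/10) = 1.549e+08 (81.90 dB).
The limit corresponds to 10^(91.8/10) = 1.514e+09; subtracting the fixed part leaves 1.359e+09 for the grinder, i.e. 91.33 dB.
So the grinder must be reduced from 94.8 to 91.33 dB: IL = 3.47 dB.

3 dB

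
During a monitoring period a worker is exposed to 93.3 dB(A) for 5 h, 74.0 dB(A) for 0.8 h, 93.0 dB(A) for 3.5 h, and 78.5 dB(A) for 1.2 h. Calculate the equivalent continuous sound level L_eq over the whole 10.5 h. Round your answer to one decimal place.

Weight each interval's intensity by its duration and average over T = 10.5 h:
Σ tᵢ·10^(Lᵢ/10) = 5·10^(93.3/10) + 0.8·10^(74.0/10) + 3.5·10^(93.0/10) + 1.2·10^(78.5/10) = 1.778e+10.
L_eq = 10·log₁₀(1.778e+10/10.5) = 92.29 dB(A).

92.3 dB(A)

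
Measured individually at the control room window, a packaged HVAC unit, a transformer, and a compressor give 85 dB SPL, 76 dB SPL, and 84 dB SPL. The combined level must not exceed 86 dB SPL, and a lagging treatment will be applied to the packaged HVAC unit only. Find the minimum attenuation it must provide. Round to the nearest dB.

Everything except the packaged HVAC unit sums to 10^(76/10) + 10^(84/10) = 2.910e+08 in linear terms, 84.64 dB SPL.
The limit corresponds to 10^(86/10) = 3.981e+08; subtracting the fixed part leaves 1.071e+08 for the packaged HVAC unit, i.e. 80.30 dB SPL.
Required insertion loss = 85 − 80.30 = 4.70 dB.

5 dB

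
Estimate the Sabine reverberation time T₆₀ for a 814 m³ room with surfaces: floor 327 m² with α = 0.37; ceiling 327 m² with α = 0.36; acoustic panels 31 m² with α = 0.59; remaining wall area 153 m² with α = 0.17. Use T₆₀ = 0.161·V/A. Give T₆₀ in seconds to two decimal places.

0.46 s

Summing Sᵢαᵢ: 327·0.37 + 327·0.36 + 31·0.59 + 153·0.17 = 283.01 m².
T₆₀ = 0.161 × 814 / 283.01 = 0.463 s.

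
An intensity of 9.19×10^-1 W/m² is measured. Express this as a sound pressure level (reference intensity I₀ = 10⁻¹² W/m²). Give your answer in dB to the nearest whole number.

120 dB

I/I₀ = 9.19×10^-1/10⁻¹² = 9.19×10^11, and L = 10·log₁₀(I/I₀).
L = 10·(0.9633 + 11) = 119.63 dB.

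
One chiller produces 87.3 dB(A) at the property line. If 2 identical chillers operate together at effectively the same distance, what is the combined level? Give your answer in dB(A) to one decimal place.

90.3 dB(A)

L_total = L₁ + 10·log₁₀ N for N identical incoherent sources.
L_total = 87.3 + 10·log₁₀(2) = 87.3 + 3.010 = 90.31 dB(A).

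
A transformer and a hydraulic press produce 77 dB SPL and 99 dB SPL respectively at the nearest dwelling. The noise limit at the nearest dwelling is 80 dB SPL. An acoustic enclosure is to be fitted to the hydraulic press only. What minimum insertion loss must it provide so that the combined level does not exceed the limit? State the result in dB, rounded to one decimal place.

The untreated sources together contribute 10^(77/10) = 5.012e+07, i.e. 77.00 dB SPL.
To meet 80 dB SPL overall, the treated hydraulic press may contribute at most 10^(80/10) − 5.012e+07 = 4.988e+07, i.e. 76.98 dB SPL.
Required insertion loss = 99 − 76.98 = 22.02 dB.

22.0 dB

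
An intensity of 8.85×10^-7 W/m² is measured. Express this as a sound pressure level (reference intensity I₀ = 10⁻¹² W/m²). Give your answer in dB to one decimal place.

59.5 dB

Dividing by I₀ shifts the exponent by 12: I/I₀ = 8.85×10^5.
L = 10·(0.9469 + 5) = 59.47 dB.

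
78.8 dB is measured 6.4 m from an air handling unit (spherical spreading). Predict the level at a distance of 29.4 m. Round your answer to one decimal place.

Point-source attenuation: ΔL = 20·log₁₀(r₂/r₁) = 20·log₁₀(29.4/6.4) = 13.243 dB.
L₂ = 78.8 − 20·log₁₀(29.4/6.4) = 78.8 − 13.243 = 65.56 dB.

65.6 dB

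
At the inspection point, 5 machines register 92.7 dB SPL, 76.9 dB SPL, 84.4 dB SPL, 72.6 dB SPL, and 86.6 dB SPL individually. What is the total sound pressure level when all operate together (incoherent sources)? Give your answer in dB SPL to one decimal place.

For uncorrelated sources the intensities add, so convert each level to linear form, sum, and take 10·log₁₀ of the total.
Σ 10^(L/10) = 10^(92.7/10) + 10^(76.9/10) + 10^(84.4/10) + 10^(72.6/10) + 10^(86.6/10) = 2.662e+09.
L_total = 10·log₁₀(2.662e+09) = 94.25 dB SPL.

94.3 dB SPL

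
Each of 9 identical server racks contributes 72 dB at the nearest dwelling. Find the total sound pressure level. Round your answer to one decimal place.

With 9 equal, uncorrelated contributions the intensity is 9× that of one unit, giving a rise of 10·log₁₀ 9.
L_total = 72 + 10·log₁₀(9) = 72 + 9.542 = 81.54 dB.

81.5 dB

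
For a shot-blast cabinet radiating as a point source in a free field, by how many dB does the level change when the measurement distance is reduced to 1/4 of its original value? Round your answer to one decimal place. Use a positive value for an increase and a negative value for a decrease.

+12.0 dB

With spherical spreading the level changes by −20·log₁₀(r₂/r₁).
ΔL = −20·log₁₀(0.25) = +12.04 dB.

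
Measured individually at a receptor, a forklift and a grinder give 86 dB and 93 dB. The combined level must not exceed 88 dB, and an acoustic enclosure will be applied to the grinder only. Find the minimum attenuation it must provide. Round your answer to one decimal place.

9.3 dB

Fixed contribution from the other source: Σ 10^(L/10) = 10^(86/10) = 3.981e+08 (86.00 dB).
To meet 88 dB overall, the treated grinder may contribute at most 10^(88/10) − 3.981e+08 = 2.329e+08, i.e. 83.67 dB.
Required insertion loss = 93 − 83.67 = 9.33 dB.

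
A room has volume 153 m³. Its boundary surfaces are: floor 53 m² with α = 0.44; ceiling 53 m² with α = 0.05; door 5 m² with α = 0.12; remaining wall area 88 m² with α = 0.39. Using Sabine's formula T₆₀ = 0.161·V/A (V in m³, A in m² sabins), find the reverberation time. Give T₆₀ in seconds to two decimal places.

0.40 s

Summing Sᵢαᵢ: 53·0.44 + 53·0.05 + 5·0.12 + 88·0.39 = 60.89 m².
T₆₀ = 0.161 × 153 / 60.89 = 0.405 s.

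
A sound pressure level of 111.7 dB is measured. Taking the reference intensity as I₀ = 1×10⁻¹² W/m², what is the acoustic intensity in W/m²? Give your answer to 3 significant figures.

0.148 W/m²

I/I₀ = 10^(111.7/10) = 1.479e+11, so I = 1.479e+11 × 10⁻¹² W/m².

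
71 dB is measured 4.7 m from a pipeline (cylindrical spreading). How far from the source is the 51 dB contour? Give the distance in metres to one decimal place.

The 20.0 dB drop corresponds to a distance ratio of 10^(20.0/10) for a line source.
r₂ = 4.7·10^((71−51)/10) = 4.7·10^(20.0/10) = 470.00 m.

470.0 m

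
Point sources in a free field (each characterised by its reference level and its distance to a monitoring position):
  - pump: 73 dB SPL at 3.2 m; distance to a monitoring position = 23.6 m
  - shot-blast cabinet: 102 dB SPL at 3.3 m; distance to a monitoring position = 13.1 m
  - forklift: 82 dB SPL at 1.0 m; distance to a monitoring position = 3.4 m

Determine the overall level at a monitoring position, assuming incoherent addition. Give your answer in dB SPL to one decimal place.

90.1 dB SPL

Apply inverse-square spreading to bring every level to the receiver, then sum 10^(L/10).
pump: 73 − 20·log₁₀(23.6/3.2) = 73 − 17.36 = 55.64 dB SPL.
shot-blast cabinet: 102 − 20·log₁₀(13.1/3.3) = 102 − 11.98 = 90.02 dB SPL.
forklift: 82 − 20·log₁₀(3.4/1.0) = 82 − 10.63 = 71.37 dB SPL.
Σ 10^(L/10) = 1.020e+09 → L_total = 10·log₁₀(1.020e+09) = 90.09 dB SPL.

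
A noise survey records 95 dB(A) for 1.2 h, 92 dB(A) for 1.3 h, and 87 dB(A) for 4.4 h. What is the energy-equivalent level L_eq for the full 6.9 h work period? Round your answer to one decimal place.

90.7 dB(A)

Weight each interval's intensity by its duration and average over T = 6.9 h:
Σ tᵢ·10^(Lᵢ/10) = 1.2·10^(95/10) + 1.3·10^(92/10) + 4.4·10^(87/10) = 8.060e+09.
L_eq = 10·log₁₀(8.060e+09/6.9) = 90.68 dB(A).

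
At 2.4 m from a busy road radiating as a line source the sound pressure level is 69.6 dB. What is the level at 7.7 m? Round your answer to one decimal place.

64.5 dB

Cylindrical spreading from a line source gives a 10·log₁₀(r₂/r₁) drop.
L₂ = 69.6 − 10·log₁₀(7.7/2.4) = 69.6 − 5.063 = 64.54 dB.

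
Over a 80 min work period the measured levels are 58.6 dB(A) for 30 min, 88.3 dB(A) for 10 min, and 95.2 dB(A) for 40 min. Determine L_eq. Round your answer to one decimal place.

92.4 dB(A)

The energy average is taken in the linear domain: L_eq = 10·log₁₀[(Σ tᵢ·10^(Lᵢ/10))/T], T = 80 min.
Σ tᵢ·10^(Lᵢ/10) = 30·10^(58.6/10) + 10·10^(88.3/10) + 40·10^(95.2/10) = 1.392e+11.
L_eq = 10·log₁₀(1.392e+11/80) = 92.41 dB(A).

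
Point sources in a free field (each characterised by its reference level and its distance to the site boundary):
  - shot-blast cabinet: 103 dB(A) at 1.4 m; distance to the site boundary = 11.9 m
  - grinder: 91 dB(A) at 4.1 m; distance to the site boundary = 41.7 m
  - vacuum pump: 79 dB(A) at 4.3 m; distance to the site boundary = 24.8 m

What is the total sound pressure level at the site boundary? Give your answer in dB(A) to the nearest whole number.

Propagate each source to the receiver with L = L_ref − 20·log₁₀(r/r_ref), then add intensities.
shot-blast cabinet: 103 − 20·log₁₀(11.9/1.4) = 103 − 18.59 = 84.41 dB(A).
grinder: 91 − 20·log₁₀(41.7/4.1) = 91 − 20.15 = 70.85 dB(A).
vacuum pump: 79 − 20·log₁₀(24.8/4.3) = 79 − 15.22 = 63.78 dB(A).
Σ 10^(L/10) = 2.907e+08 → L_total = 10·log₁₀(2.907e+08) = 84.63 dB(A).

85 dB(A)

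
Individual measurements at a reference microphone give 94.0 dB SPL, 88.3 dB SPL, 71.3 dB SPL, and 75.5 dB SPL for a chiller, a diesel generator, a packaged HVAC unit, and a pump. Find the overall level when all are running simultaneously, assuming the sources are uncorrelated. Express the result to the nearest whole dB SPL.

Incoherent sources combine by intensity addition: L_total = 10·log₁₀(Σ 10^(L_i/10)).
Σ 10^(L/10) = 10^(94.0/10) + 10^(88.3/10) + 10^(71.3/10) + 10^(75.5/10) = 3.237e+09.
L_total = 10·log₁₀(3.237e+09) = 95.10 dB SPL.

95 dB SPL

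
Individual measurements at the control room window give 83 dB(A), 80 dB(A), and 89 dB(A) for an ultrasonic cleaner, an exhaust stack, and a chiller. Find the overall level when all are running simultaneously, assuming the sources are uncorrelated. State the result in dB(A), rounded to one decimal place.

For uncorrelated sources the intensities add, so convert each level to linear form, sum, and take 10·log₁₀ of the total.
Σ 10^(L/10) = 10^(83/10) + 10^(80/10) + 10^(89/10) = 1.094e+09.
L_total = 10·log₁₀(1.094e+09) = 90.39 dB(A).

90.4 dB(A)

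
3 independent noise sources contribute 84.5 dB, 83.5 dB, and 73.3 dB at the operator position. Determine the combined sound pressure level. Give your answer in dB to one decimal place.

For uncorrelated sources the intensities add, so convert each level to linear form, sum, and take 10·log₁₀ of the total.
Σ 10^(L/10) = 10^(84.5/10) + 10^(83.5/10) + 10^(73.3/10) = 5.271e+08.
L_total = 10·log₁₀(5.271e+08) = 87.22 dB.

87.2 dB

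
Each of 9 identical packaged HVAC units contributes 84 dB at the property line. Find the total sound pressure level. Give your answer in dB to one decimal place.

With 9 equal, uncorrelated contributions the intensity is 9× that of one unit, giving a rise of 10·log₁₀ 9.
L_total = 84 + 10·log₁₀(9) = 84 + 9.542 = 93.54 dB.

93.5 dB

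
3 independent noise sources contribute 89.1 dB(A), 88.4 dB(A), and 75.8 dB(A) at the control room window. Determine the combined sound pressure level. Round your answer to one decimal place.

91.9 dB(A)

For uncorrelated sources the intensities add, so convert each level to linear form, sum, and take 10·log₁₀ of the total.
Σ 10^(L/10) = 10^(89.1/10) + 10^(88.4/10) + 10^(75.8/10) = 1.543e+09.
L_total = 10·log₁₀(1.543e+09) = 91.88 dB(A).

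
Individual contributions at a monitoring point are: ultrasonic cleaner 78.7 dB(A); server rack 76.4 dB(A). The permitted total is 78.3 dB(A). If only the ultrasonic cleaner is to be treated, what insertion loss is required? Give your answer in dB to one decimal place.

Everything except the ultrasonic cleaner sums to 10^(76.4/10) = 4.365e+07 in linear terms, 76.40 dB(A).
To meet 78.3 dB(A) overall, the treated ultrasonic cleaner may contribute at most 10^(78.3/10) − 4.365e+07 = 2.396e+07, i.e. 73.79 dB(A).
So the ultrasonic cleaner must be reduced from 78.7 to 73.79 dB(A): IL = 4.91 dB.

4.9 dB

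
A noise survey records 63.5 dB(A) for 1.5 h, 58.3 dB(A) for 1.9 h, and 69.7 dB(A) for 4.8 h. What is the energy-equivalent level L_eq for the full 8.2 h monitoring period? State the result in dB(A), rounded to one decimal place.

L_eq = 10·log₁₀[(1/T)·Σ tᵢ·10^(Lᵢ/10)] with T = 8.2 h.
Σ tᵢ·10^(Lᵢ/10) = 1.5·10^(63.5/10) + 1.9·10^(58.3/10) + 4.8·10^(69.7/10) = 4.944e+07.
L_eq = 10·log₁₀(4.944e+07/8.2) = 67.80 dB(A).

67.8 dB(A)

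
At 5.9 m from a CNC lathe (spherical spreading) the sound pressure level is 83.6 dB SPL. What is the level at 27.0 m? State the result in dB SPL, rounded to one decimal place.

70.4 dB SPL

Point-source attenuation: ΔL = 20·log₁₀(r₂/r₁) = 20·log₁₀(27.0/5.9) = 13.210 dB.
L₂ = 83.6 − 20·log₁₀(27.0/5.9) = 83.6 − 13.210 = 70.39 dB SPL.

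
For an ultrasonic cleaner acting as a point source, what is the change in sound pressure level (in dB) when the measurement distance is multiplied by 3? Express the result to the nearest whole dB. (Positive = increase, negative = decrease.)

With spherical spreading the level changes by −20·log₁₀(r₂/r₁).
ΔL = −20·log₁₀(3) = -9.54 dB.

-10 dB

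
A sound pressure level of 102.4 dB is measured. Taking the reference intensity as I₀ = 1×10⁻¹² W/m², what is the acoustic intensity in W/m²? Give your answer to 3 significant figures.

I = I₀·10^(L/10) = 10⁻¹² × 10^(102.4/10) = 10^(-1.760).

0.0174 W/m²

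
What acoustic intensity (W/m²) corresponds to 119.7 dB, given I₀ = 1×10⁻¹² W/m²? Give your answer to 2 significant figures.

L = 10·log₁₀(I/I₀) ⇒ I = I₀·10^(L/10) = 10⁻¹² × 10^11.97.

0.93 W/m²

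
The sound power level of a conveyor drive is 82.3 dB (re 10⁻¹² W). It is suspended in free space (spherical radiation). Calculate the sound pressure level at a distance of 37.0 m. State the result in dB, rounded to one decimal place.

Free-field spherical radiation: L_p = L_w − 10·log₁₀(4π·r²), r = 37.0 m.
4π·r² = 1.72e+04 m², 10·log₁₀ of that is 42.356 dB.
L_p = 82.3 − 42.356 = 39.94 dB.

39.9 dB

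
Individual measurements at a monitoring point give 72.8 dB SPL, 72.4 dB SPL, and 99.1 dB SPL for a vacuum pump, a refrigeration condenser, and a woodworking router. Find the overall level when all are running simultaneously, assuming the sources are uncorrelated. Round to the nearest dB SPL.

99 dB SPL

Incoherent sources combine by intensity addition: L_total = 10·log₁₀(Σ 10^(L_i/10)).
Σ 10^(L/10) = 10^(72.8/10) + 10^(72.4/10) + 10^(99.1/10) = 8.165e+09.
L_total = 10·log₁₀(8.165e+09) = 99.12 dB SPL.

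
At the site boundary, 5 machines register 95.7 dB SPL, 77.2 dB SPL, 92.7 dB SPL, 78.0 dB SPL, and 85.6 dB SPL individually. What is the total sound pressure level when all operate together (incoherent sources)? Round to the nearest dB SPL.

For uncorrelated sources the intensities add, so convert each level to linear form, sum, and take 10·log₁₀ of the total.
Σ 10^(L/10) = 10^(95.7/10) + 10^(77.2/10) + 10^(92.7/10) + 10^(78.0/10) + 10^(85.6/10) = 6.056e+09.
L_total = 10·log₁₀(6.056e+09) = 97.82 dB SPL.

98 dB SPL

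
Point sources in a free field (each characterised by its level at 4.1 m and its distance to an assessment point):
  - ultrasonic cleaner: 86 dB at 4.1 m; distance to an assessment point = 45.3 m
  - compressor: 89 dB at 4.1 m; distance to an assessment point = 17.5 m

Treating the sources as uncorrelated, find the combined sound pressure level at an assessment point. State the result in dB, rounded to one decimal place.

76.7 dB

First find each source's level at the receiver (point-source: −20·log₁₀(r/r_ref)), then combine on an intensity basis.
ultrasonic cleaner: 86 − 20·log₁₀(45.3/4.1) = 86 − 20.87 = 65.13 dB.
compressor: 89 − 20·log₁₀(17.5/4.1) = 89 − 12.61 = 76.39 dB.
Σ 10^(L/10) = 4.686e+07 → L_total = 10·log₁₀(4.686e+07) = 76.71 dB.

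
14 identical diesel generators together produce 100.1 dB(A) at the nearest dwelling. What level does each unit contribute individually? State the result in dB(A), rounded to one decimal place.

88.6 dB(A)

Dividing the total intensity by 14 lowers the level by 10·log₁₀ 14 = 11.461 dB: L₁ = 100.1 − 11.461.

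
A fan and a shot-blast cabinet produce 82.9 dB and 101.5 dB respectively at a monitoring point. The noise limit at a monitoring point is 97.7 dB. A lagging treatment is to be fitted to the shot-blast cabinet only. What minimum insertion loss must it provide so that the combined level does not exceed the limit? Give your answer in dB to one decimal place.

3.9 dB

Everything except the shot-blast cabinet sums to 10^(82.9/10) = 1.950e+08 in linear terms, 82.90 dB.
The limit corresponds to 10^(97.7/10) = 5.888e+09; subtracting the fixed part leaves 5.693e+09 for the shot-blast cabinet, i.e. 97.55 dB.
Required insertion loss = 101.5 − 97.55 = 3.95 dB.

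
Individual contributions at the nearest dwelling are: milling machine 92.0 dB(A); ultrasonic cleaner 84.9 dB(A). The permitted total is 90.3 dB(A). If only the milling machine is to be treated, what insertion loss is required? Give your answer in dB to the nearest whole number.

3 dB

Fixed contribution from the other source: Σ 10^(L/10) = 10^(84.9/10) = 3.090e+08 (84.90 dB(A)).
The limit corresponds to 10^(90.3/10) = 1.072e+09; subtracting the fixed part leaves 7.625e+08 for the milling machine, i.e. 88.82 dB(A).
Required insertion loss = 92.0 − 88.82 = 3.18 dB.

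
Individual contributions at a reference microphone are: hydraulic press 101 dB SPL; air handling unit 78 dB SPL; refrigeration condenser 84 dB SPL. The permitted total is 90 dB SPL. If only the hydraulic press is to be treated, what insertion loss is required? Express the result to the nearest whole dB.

13 dB

Fixed contribution from the other sources: Σ 10^(L/10) = 10^(78/10) + 10^(84/10) = 3.143e+08 (84.97 dB SPL).
The limit corresponds to 10^(90/10) = 1.000e+09; subtracting the fixed part leaves 6.857e+08 for the hydraulic press, i.e. 88.36 dB SPL.
Required insertion loss = 101 − 88.36 = 12.64 dB.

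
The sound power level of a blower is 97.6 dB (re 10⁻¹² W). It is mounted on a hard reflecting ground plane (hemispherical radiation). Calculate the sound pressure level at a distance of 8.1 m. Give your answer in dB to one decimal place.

71.4 dB

Free-field hemispherical radiation: L_p = L_w − 10·log₁₀(2π·r²), r = 8.1 m.
2π·r² = 412.2 m², 10·log₁₀ of that is 26.151 dB.
L_p = 97.6 − 26.151 = 71.45 dB.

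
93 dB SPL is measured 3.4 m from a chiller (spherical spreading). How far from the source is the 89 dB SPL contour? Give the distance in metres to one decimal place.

5.4 m

Point-source spreading drops the level by 20·log₁₀(r₂/r₁); inverting, r₂/r₁ = 10^(ΔL/20).
r₂ = 3.4·10^((93−89)/20) = 3.4·10^(4.0/20) = 5.39 m.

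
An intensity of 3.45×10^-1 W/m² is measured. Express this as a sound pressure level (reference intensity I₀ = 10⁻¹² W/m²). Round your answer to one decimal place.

115.4 dB

Dividing by I₀ shifts the exponent by 12: I/I₀ = 3.45×10^11.
L = 10·(0.5378 + 11) = 115.38 dB.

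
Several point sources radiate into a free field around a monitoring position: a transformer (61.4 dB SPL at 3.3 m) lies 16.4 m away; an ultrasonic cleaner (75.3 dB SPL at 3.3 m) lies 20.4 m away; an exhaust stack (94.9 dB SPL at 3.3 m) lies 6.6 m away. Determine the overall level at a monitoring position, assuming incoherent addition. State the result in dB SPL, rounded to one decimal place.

Propagate each source to the receiver with L = L_ref − 20·log₁₀(r/r_ref), then add intensities.
transformer: 61.4 − 20·log₁₀(16.4/3.3) = 61.4 − 13.93 = 47.47 dB SPL.
ultrasonic cleaner: 75.3 − 20·log₁₀(20.4/3.3) = 75.3 − 15.82 = 59.48 dB SPL.
exhaust stack: 94.9 − 20·log₁₀(6.6/3.3) = 94.9 − 6.02 = 88.88 dB SPL.
Σ 10^(L/10) = 7.735e+08 → L_total = 10·log₁₀(7.735e+08) = 88.88 dB SPL.

88.9 dB SPL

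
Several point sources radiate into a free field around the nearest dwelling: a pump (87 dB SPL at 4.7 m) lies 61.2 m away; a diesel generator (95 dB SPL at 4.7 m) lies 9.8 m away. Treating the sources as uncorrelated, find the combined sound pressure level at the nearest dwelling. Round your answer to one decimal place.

88.6 dB SPL

Propagate each source to the receiver with L = L_ref − 20·log₁₀(r/r_ref), then add intensities.
pump: 87 − 20·log₁₀(61.2/4.7) = 87 − 22.29 = 64.71 dB SPL.
diesel generator: 95 − 20·log₁₀(9.8/4.7) = 95 − 6.38 = 88.62 dB SPL.
Σ 10^(L/10) = 7.303e+08 → L_total = 10·log₁₀(7.303e+08) = 88.64 dB SPL.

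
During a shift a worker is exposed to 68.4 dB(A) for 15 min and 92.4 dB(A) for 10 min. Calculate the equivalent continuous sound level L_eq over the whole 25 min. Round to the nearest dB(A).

88 dB(A)

L_eq = 10·log₁₀[(1/T)·Σ tᵢ·10^(Lᵢ/10)] with T = 25 min.
Σ tᵢ·10^(Lᵢ/10) = 15·10^(68.4/10) + 10·10^(92.4/10) = 1.748e+10.
L_eq = 10·log₁₀(1.748e+10/25) = 88.45 dB(A).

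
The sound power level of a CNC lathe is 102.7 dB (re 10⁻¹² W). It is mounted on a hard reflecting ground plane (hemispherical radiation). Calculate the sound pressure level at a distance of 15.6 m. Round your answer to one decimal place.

70.9 dB

The power spreads over a hemisphere of area 2π·r², so L_p = L_w − 10·log₁₀(2π·r²).
2π·r² = 1529 m², 10·log₁₀ of that is 31.844 dB.
L_p = 102.7 − 31.844 = 70.86 dB.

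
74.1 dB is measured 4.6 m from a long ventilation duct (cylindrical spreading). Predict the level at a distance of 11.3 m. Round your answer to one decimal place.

70.2 dB

For a line source, L₂ = L₁ − 10·log₁₀(r₂/r₁).
L₂ = 74.1 − 10·log₁₀(11.3/4.6) = 74.1 − 3.903 = 70.20 dB.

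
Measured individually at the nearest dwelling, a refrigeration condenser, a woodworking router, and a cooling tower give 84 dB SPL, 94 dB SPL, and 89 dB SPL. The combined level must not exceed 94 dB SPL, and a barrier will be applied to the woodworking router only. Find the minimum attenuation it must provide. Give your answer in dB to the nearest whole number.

2 dB

Everything except the woodworking router sums to 10^(84/10) + 10^(89/10) = 1.046e+09 in linear terms, 90.19 dB SPL.
The limit corresponds to 10^(94/10) = 2.512e+09; subtracting the fixed part leaves 1.466e+09 for the woodworking router, i.e. 91.66 dB SPL.
So the woodworking router must be reduced from 94 to 91.66 dB SPL: IL = 2.34 dB.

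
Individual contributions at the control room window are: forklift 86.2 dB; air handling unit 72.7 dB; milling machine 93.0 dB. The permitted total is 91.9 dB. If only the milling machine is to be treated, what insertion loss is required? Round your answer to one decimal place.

Fixed contribution from the other sources: Σ 10^(L/10) = 10^(86.2/10) + 10^(72.7/10) = 4.355e+08 (86.39 dB).
To meet 91.9 dB overall, the treated milling machine may contribute at most 10^(91.9/10) − 4.355e+08 = 1.113e+09, i.e. 90.47 dB.
Required insertion loss = 93.0 − 90.47 = 2.53 dB.

2.5 dB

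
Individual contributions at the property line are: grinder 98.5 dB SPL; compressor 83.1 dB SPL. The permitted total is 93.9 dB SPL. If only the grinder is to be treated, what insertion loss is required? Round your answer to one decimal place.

The untreated sources together contribute 10^(83.1/10) = 2.042e+08, i.e. 83.10 dB SPL.
The limit corresponds to 10^(93.9/10) = 2.455e+09; subtracting the fixed part leaves 2.251e+09 for the grinder, i.e. 93.52 dB SPL.
So the grinder must be reduced from 98.5 to 93.52 dB SPL: IL = 4.98 dB.

5.0 dB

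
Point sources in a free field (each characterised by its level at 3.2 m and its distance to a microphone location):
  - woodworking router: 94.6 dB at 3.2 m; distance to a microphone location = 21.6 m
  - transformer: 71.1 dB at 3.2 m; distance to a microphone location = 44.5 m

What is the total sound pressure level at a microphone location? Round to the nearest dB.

Propagate each source to the receiver with L = L_ref − 20·log₁₀(r/r_ref), then add intensities.
woodworking router: 94.6 − 20·log₁₀(21.6/3.2) = 94.6 − 16.59 = 78.01 dB.
transformer: 71.1 − 20·log₁₀(44.5/3.2) = 71.1 − 22.86 = 48.24 dB.
Σ 10^(L/10) = 6.336e+07 → L_total = 10·log₁₀(6.336e+07) = 78.02 dB.

78 dB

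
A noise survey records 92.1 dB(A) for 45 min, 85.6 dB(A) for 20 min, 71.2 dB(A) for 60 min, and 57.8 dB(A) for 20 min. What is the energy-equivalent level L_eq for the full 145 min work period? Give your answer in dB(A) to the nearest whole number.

87 dB(A)

Weight each interval's intensity by its duration and average over T = 145 min:
Σ tᵢ·10^(Lᵢ/10) = 45·10^(92.1/10) + 20·10^(85.6/10) + 60·10^(71.2/10) + 20·10^(57.8/10) = 8.105e+10.
L_eq = 10·log₁₀(8.105e+10/145) = 87.47 dB(A).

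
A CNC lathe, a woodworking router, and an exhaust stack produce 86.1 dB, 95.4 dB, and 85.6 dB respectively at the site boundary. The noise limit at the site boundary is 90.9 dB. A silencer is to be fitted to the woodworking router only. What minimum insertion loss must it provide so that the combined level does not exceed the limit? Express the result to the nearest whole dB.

Fixed contribution from the other sources: Σ 10^(L/10) = 10^(86.1/10) + 10^(85.6/10) = 7.705e+08 (88.87 dB).
To meet 90.9 dB overall, the treated woodworking router may contribute at most 10^(90.9/10) − 7.705e+08 = 4.598e+08, i.e. 86.63 dB.
So the woodworking router must be reduced from 95.4 to 86.63 dB: IL = 8.77 dB.

9 dB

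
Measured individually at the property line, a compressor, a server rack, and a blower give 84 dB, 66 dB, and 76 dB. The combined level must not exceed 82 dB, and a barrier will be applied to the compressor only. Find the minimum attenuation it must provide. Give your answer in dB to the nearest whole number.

3 dB

Everything except the compressor sums to 10^(66/10) + 10^(76/10) = 4.379e+07 in linear terms, 76.41 dB.
To meet 82 dB overall, the treated compressor may contribute at most 10^(82/10) − 4.379e+07 = 1.147e+08, i.e. 80.60 dB.
Required insertion loss = 84 − 80.60 = 3.40 dB.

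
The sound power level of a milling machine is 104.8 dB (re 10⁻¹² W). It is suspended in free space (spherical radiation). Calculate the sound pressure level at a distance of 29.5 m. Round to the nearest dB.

64 dB

The power spreads over a sphere of area 4π·r², so L_p = L_w − 10·log₁₀(4π·r²).
4π·r² = 1.094e+04 m², 10·log₁₀ of that is 40.389 dB.
L_p = 104.8 − 40.389 = 64.41 dB.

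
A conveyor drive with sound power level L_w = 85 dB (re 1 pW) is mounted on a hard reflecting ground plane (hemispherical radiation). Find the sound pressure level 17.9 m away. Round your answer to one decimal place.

52.0 dB

L_p = L_w − 10·log₁₀(2π·r²) with r = 17.9 m.
2π·r² = 2013 m², 10·log₁₀ of that is 33.039 dB.
L_p = 85 − 33.039 = 51.96 dB.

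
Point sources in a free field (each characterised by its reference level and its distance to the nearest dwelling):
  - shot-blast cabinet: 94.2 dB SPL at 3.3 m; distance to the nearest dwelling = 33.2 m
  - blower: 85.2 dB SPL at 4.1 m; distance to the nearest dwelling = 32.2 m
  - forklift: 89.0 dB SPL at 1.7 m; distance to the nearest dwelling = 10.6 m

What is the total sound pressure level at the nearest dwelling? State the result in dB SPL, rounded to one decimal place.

Propagate each source to the receiver with L = L_ref − 20·log₁₀(r/r_ref), then add intensities.
shot-blast cabinet: 94.2 − 20·log₁₀(33.2/3.3) = 94.2 − 20.05 = 74.15 dB SPL.
blower: 85.2 − 20·log₁₀(32.2/4.1) = 85.2 − 17.90 = 67.30 dB SPL.
forklift: 89.0 − 20·log₁₀(10.6/1.7) = 89.0 − 15.90 = 73.10 dB SPL.
Σ 10^(L/10) = 5.179e+07 → L_total = 10·log₁₀(5.179e+07) = 77.14 dB SPL.

77.1 dB SPL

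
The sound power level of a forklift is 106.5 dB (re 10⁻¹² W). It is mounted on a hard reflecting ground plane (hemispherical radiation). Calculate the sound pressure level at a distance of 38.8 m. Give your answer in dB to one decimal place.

The power spreads over a hemisphere of area 2π·r², so L_p = L_w − 10·log₁₀(2π·r²).
2π·r² = 9459 m², 10·log₁₀ of that is 39.758 dB.
L_p = 106.5 − 39.758 = 66.74 dB.

66.7 dB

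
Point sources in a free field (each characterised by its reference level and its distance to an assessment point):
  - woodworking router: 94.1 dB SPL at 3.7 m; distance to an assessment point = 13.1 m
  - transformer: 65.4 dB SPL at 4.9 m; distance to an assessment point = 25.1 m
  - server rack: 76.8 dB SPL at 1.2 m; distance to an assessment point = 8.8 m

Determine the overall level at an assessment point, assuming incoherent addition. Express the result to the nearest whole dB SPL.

83 dB SPL

Apply inverse-square spreading to bring every level to the receiver, then sum 10^(L/10).
woodworking router: 94.1 − 20·log₁₀(13.1/3.7) = 94.1 − 10.98 = 83.12 dB SPL.
transformer: 65.4 − 20·log₁₀(25.1/4.9) = 65.4 − 14.19 = 51.21 dB SPL.
server rack: 76.8 − 20·log₁₀(8.8/1.2) = 76.8 − 17.31 = 59.49 dB SPL.
Σ 10^(L/10) = 2.061e+08 → L_total = 10·log₁₀(2.061e+08) = 83.14 dB SPL.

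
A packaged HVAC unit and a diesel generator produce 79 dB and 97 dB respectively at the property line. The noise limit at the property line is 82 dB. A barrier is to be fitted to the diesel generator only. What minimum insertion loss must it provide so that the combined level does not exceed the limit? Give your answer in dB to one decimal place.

Fixed contribution from the other source: Σ 10^(L/10) = 10^(79/10) = 7.943e+07 (79.00 dB).
The limit corresponds to 10^(82/10) = 1.585e+08; subtracting the fixed part leaves 7.906e+07 for the diesel generator, i.e. 78.98 dB.
So the diesel generator must be reduced from 97 to 78.98 dB: IL = 18.02 dB.

18.0 dB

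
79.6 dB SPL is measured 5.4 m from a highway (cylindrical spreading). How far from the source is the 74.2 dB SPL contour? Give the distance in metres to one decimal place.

18.7 m

For a line source L₁ − L₂ = 10·log₁₀(r₂/r₁), so r₂ = r₁·10^((L₁−L₂)/10).
r₂ = 5.4·10^((79.6−74.2)/10) = 5.4·10^(5.4/10) = 18.72 m.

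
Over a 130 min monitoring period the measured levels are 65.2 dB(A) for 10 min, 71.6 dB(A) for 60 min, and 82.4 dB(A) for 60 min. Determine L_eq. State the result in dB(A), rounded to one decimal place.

79.4 dB(A)

Weight each interval's intensity by its duration and average over T = 130 min:
Σ tᵢ·10^(Lᵢ/10) = 10·10^(65.2/10) + 60·10^(71.6/10) + 60·10^(82.4/10) = 1.133e+10.
L_eq = 10·log₁₀(1.133e+10/130) = 79.40 dB(A).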